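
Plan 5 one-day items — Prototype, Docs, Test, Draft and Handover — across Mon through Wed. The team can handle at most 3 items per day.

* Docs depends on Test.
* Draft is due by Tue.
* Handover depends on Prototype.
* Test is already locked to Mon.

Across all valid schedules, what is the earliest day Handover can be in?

Precedence pushes Handover to at least Tue.
Handover at Tue is achievable: Handover in Tue; Prototype in Mon; Draft in Mon; Docs in Tue; Test in Mon.

Tue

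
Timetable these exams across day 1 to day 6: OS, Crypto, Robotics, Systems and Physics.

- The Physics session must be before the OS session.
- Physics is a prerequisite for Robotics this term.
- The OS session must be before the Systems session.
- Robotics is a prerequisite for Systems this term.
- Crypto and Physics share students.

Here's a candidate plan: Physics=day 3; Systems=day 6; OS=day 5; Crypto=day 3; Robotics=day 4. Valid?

No. Crypto and Physics share students is not satisfied.

The OS session must be before the Systems session — holds.
Physics is a prerequisite for Robotics this term — holds.
Robotics is a prerequisite for Systems this term — holds.
Crypto and Physics share students — violated.
The Physics session must be before the OS session — holds.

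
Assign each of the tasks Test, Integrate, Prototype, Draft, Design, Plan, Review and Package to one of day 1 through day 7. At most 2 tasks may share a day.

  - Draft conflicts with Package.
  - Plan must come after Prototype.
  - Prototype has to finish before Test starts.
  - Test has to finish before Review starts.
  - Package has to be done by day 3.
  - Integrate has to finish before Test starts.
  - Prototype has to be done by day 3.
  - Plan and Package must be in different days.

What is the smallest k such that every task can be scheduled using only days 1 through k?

The precedence chain requires at least 3 distinct days.
With at most 2 per day and 8 tasks, at least 4 days are needed.
4 works (last occupied day: day 4): for example Design -> day 4, Review -> day 4, Integrate -> day 2, Prototype -> day 1, Package -> day 1, Test -> day 3, Plan -> day 2, Draft -> day 3.

4 days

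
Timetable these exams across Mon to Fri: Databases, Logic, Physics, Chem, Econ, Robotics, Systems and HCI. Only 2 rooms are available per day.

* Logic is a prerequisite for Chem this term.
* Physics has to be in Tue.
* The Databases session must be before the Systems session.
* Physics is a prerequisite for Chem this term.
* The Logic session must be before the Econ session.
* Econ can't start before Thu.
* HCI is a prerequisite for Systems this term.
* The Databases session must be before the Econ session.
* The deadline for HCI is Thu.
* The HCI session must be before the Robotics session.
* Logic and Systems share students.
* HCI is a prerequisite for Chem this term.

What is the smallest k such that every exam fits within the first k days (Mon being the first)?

The precedence chain requires at least 2 distinct days.
With at most 2 per day and 8 exams, at least 4 days are needed.
Econ can't be placed before Thu — that is day 4 counting from Mon — so the schedule must run through at least 4 days.
4 works (last occupied day: Thu): for example Databases=Mon; Robotics=Thu; HCI=Mon; Chem=Wed; Econ=Thu; Physics=Tue; Systems=Wed; Logic=Tue.

4 days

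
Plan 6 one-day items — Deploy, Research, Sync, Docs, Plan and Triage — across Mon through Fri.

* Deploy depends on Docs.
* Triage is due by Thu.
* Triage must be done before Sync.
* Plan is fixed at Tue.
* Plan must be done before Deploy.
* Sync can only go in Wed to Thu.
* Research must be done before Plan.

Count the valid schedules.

45

Splitting on Deploy: it can be Wed (10), Thu (15), Fri (20). Listing each branch's schedules as (Research, Sync, Docs, Plan, Triage):
Deploy=Wed: (Mon,Wed,Mon,Tue,Mon) (Mon,Wed,Mon,Tue,Tue) (Mon,Wed,Tue,Tue,Mon) (Mon,Wed,Tue,Tue,Tue) (Mon,Thu,Mon,Tue,Mon) (Mon,Thu,Mon,Tue,Tue) (Mon,Thu,Mon,Tue,Wed) (Mon,Thu,Tue,Tue,Mon) (Mon,Thu,Tue,Tue,Tue) (Mon,Thu,Tue,Tue,Wed) — 10.
Deploy=Thu: (Mon,Wed,Mon,Tue,Mon) (Mon,Wed,Mon,Tue,Tue) (Mon,Wed,Tue,Tue,Mon) (Mon,Wed,Tue,Tue,Tue) (Mon,Wed,Wed,Tue,Mon) (Mon,Wed,Wed,Tue,Tue) (Mon,Thu,Mon,Tue,Mon) (Mon,Thu,Mon,Tue,Tue) (Mon,Thu,Mon,Tue,Wed) (Mon,Thu,Tue,Tue,Mon) (Mon,Thu,Tue,Tue,Tue) (Mon,Thu,Tue,Tue,Wed) (Mon,Thu,Wed,Tue,Mon) (Mon,Thu,Wed,Tue,Tue) (Mon,Thu,Wed,Tue,Wed) — 15.
Deploy=Fri: (Mon,Wed,Mon,Tue,Mon) (Mon,Wed,Mon,Tue,Tue) (Mon,Wed,Tue,Tue,Mon) (Mon,Wed,Tue,Tue,Tue) (Mon,Wed,Wed,Tue,Mon) (Mon,Wed,Wed,Tue,Tue) (Mon,Wed,Thu,Tue,Mon) (Mon,Wed,Thu,Tue,Tue) (Mon,Thu,Mon,Tue,Mon) (Mon,Thu,Mon,Tue,Tue) (Mon,Thu,Mon,Tue,Wed) (Mon,Thu,Tue,Tue,Mon) (Mon,Thu,Tue,Tue,Tue) (Mon,Thu,Tue,Tue,Wed) (Mon,Thu,Wed,Tue,Mon) (Mon,Thu,Wed,Tue,Tue) (Mon,Thu,Wed,Tue,Wed) (Mon,Thu,Thu,Tue,Mon) (Mon,Thu,Thu,Tue,Tue) (Mon,Thu,Thu,Tue,Wed) — 20.
Summing: 10 + 15 + 20 = 45.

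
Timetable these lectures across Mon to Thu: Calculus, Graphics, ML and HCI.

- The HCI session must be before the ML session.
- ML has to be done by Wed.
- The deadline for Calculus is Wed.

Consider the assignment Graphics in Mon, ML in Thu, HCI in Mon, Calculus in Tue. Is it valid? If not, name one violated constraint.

Invalid. ML has to be done by Wed.

ML has to be done by Wed — violated.
The deadline for Calculus is Wed — holds.
The HCI session must be before the ML session — holds.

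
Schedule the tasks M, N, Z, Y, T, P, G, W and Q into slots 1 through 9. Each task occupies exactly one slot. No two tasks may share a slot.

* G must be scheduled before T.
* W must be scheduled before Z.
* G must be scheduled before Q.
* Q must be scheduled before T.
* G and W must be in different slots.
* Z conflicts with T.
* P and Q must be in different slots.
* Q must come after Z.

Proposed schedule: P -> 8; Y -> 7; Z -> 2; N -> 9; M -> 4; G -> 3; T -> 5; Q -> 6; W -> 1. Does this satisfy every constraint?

G must be scheduled before T — holds.
Q must come after Z — holds.
G must be scheduled before Q — holds.
Q must be scheduled before T — violated.
W must be scheduled before Z — holds.
No two tasks may share a slot — holds.
G and W must be in different slots — holds.
Z conflicts with T — holds.
P and Q must be in different slots — holds.

No. Q must be scheduled before T is not satisfied.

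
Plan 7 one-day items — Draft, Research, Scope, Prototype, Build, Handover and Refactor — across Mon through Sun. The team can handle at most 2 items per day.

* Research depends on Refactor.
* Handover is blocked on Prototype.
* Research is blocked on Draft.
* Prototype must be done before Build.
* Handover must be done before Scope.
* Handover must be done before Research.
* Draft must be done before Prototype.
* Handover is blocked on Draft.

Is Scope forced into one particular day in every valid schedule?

Scope can be Thu (e.g. Scope in Thu; Draft in Mon; Refactor in Mon; Build in Wed; Prototype in Tue; Research in Thu; Handover in Wed) or Fri (e.g. Handover in Wed; Prototype in Tue; Build in Wed; Refactor in Mon; Research in Thu; Draft in Mon; Scope in Fri).

No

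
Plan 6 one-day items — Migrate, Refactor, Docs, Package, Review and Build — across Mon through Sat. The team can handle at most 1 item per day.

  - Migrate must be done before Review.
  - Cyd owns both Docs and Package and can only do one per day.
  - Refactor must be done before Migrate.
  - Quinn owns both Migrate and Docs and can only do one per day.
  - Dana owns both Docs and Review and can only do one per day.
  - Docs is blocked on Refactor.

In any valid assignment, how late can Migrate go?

Fri

Precedence pushes Migrate to at least Tue; downstream work caps Migrate at Fri.
Migrate at Fri is achievable: Migrate=Fri, Package=Wed, Review=Sat, Build=Thu, Refactor=Mon, Docs=Tue.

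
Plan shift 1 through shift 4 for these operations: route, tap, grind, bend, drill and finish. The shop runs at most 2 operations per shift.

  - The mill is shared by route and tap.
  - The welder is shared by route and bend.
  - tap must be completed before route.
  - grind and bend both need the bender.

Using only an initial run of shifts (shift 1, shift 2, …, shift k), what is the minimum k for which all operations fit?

The precedence chain requires at least 2 distinct shifts.
With at most 2 per shift and 6 operations, at least 3 shifts are needed.
3 works (last occupied shift: shift 3): for example route -> shift 2, drill -> shift 2, grind -> shift 1, tap -> shift 1, bend -> shift 3, finish -> shift 3.

3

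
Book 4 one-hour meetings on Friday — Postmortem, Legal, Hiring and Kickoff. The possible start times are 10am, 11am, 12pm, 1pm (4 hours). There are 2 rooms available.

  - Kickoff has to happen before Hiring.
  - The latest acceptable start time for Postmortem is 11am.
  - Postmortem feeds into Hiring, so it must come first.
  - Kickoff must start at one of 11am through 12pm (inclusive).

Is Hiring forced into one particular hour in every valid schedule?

Hiring can be 12pm (e.g. Legal in 10am; Postmortem in 10am; Kickoff in 11am; Hiring in 12pm) or 1pm (e.g. Kickoff in 11am; Hiring in 1pm; Postmortem in 10am; Legal in 10am).

No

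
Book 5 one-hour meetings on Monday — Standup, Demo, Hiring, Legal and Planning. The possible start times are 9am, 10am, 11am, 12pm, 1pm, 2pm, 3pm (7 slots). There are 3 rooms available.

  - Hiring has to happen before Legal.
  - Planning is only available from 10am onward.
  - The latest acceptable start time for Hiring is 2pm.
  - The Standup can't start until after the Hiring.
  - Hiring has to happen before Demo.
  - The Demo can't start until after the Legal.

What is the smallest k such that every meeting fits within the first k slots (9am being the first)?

The precedence chain requires at least 3 distinct slots.
With at most 3 per slot and 5 meetings, at least 2 slots are needed.
3 works (last occupied slot: 11am): for example Hiring -> 9am; Legal -> 10am; Demo -> 11am; Standup -> 10am; Planning -> 10am.

3 slots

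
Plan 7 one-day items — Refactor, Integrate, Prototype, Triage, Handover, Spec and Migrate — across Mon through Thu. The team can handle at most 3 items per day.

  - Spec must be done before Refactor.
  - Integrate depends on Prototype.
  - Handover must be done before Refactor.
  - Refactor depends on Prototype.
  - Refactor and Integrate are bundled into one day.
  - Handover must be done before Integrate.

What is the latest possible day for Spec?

Downstream work caps Spec at Wed.
Spec at Wed is achievable: Spec -> Wed; Triage -> Mon; Migrate -> Tue; Prototype -> Mon; Refactor -> Thu; Handover -> Mon; Integrate -> Thu.

Wed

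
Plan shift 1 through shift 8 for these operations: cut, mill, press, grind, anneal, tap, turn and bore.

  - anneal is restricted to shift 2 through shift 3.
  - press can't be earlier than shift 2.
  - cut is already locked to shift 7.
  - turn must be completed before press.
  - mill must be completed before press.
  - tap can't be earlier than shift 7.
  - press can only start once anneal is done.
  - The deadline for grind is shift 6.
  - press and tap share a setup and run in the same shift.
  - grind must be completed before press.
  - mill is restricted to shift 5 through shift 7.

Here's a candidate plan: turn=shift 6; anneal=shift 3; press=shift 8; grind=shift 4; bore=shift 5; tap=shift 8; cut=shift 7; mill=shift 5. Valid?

press can't be earlier than shift 2 — holds.
The deadline for grind is shift 6 — holds.
mill is restricted to shift 5 through shift 7 — holds.
press can only start once anneal is done — holds.
tap can't be earlier than shift 7 — holds.
turn must be completed before press — holds.
anneal is restricted to shift 2 through shift 3 — holds.
press and tap share a setup and run in the same shift — holds.
cut is already locked to shift 7 — holds.
mill must be completed before press — holds.
grind must be completed before press — holds.

Yes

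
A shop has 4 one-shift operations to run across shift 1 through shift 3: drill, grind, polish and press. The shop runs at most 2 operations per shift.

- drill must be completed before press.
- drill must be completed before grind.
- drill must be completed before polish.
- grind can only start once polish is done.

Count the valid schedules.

Enumerating: press=shift 2; drill=shift 1; grind=shift 3; polish=shift 2 | press in shift 3; polish in shift 2; grind in shift 3; drill in shift 1.

2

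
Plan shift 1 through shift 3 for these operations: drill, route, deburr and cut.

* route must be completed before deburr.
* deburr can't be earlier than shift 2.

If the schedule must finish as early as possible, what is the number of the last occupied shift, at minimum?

The precedence chain requires at least 2 distinct shifts.
2 works (last occupied shift: shift 2): for example drill=shift 1; deburr=shift 2; cut=shift 1; route=shift 1.

2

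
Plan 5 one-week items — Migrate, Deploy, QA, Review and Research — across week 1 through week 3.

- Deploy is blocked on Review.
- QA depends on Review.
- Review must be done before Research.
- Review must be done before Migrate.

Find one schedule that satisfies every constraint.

Research=week 2, QA=week 2, Migrate=week 2, Deploy=week 2, Review=week 1

Checking: Review(week 1) before Migrate(week 2); Review(week 1) before QA(week 2); Review(week 1) before Research(week 2); Review(week 1) before Deploy(week 2).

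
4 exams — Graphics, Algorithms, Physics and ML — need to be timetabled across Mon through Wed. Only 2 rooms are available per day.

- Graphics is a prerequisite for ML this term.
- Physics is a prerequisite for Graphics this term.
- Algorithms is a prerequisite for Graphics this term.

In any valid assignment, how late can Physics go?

Mon

Downstream work caps Physics at Mon.
Physics at Mon is achievable: ML in Wed, Physics in Mon, Graphics in Tue, Algorithms in Mon.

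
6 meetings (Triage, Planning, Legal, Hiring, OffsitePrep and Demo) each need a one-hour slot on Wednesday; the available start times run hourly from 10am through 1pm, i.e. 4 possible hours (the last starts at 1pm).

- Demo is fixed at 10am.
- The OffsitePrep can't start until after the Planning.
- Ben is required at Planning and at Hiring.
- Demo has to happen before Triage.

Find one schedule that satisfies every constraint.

Planning in 10am; OffsitePrep in 11am; Demo in 10am; Hiring in 11am; Legal in 10am; Triage in 11am

Checking: Demo(10am) before Triage(11am); Planning(10am) before OffsitePrep(11am); Planning(10am) != Hiring(11am); Demo=10am in [10am,10am].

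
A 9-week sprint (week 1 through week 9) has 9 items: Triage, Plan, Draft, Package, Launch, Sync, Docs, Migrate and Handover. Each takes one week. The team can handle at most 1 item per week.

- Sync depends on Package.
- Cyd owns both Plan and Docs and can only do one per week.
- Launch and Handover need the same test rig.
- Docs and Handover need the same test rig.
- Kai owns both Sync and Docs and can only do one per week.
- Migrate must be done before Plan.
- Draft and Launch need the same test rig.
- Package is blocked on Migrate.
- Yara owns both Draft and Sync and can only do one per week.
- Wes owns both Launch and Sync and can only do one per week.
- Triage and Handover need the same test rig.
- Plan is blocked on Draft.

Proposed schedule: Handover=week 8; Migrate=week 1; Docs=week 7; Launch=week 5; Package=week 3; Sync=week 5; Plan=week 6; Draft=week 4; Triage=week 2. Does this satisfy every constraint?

Invalid. Wes owns both Launch and Sync and can only do one per week.

Yara owns both Draft and Sync and can only do one per week — holds.
Docs and Handover need the same test rig — holds.
Plan is blocked on Draft — holds.
Wes owns both Launch and Sync and can only do one per week — violated.
Launch and Handover need the same test rig — holds.
The team can handle at most 1 item per week — violated.
Sync depends on Package — holds.
Cyd owns both Plan and Docs and can only do one per week — holds.
Kai owns both Sync and Docs and can only do one per week — holds.
Package is blocked on Migrate — holds.
Migrate must be done before Plan — holds.
Draft and Launch need the same test rig — holds.
Triage and Handover need the same test rig — holds.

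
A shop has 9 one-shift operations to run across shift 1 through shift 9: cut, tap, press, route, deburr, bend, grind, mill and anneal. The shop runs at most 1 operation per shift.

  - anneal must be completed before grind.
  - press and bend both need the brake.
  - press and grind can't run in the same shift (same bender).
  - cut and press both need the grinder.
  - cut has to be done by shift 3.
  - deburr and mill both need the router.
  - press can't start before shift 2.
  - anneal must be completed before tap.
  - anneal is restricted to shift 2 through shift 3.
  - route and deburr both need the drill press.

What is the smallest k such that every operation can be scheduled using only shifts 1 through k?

The precedence chain requires at least 2 distinct shifts.
With at most 1 per shift and 9 operations, at least 9 shifts are needed.
Propagating the time windows through the other constraints, tap can't land before shift 3, so the schedule must run through at least shift 3.
9 works (last occupied shift: shift 9): for example anneal in shift 2; tap in shift 4; route in shift 6; bend in shift 8; mill in shift 9; deburr in shift 7; cut in shift 1; press in shift 3; grind in shift 5.

9 shifts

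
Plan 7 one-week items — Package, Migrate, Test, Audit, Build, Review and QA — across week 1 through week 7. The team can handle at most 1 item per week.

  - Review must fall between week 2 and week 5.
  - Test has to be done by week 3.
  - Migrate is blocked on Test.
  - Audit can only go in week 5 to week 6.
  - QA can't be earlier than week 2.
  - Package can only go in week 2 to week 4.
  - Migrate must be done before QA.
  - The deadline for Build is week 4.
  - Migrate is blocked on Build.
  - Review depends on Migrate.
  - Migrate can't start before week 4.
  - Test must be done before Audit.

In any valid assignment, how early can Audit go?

Audit is available from week 5; Audit's own window allows nothing later than week 6.
Audit at week 6 is achievable: Build -> week 3, Review -> week 5, QA -> week 7, Package -> week 2, Migrate -> week 4, Audit -> week 6, Test -> week 1.
Nothing earlier works — the capacity limit rule out every week before week 6.

week 6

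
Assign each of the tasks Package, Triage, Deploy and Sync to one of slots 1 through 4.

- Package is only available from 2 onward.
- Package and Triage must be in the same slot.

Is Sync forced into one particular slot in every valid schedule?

No

Sync can be 1 (e.g. Package=2, Triage=2, Deploy=1, Sync=1) or 2 (e.g. Deploy in 1, Package in 2, Triage in 2, Sync in 2).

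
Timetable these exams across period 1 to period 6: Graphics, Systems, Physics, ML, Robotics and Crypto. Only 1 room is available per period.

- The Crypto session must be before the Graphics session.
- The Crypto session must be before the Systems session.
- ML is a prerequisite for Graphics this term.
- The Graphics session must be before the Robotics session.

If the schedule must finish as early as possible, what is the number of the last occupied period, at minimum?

The precedence chain requires at least 3 distinct periods.
With at most 1 per period and 6 exams, at least 6 periods are needed.
6 works (last occupied period: period 6): for example ML=period 2; Robotics=period 5; Crypto=period 1; Graphics=period 3; Systems=period 4; Physics=period 6.

6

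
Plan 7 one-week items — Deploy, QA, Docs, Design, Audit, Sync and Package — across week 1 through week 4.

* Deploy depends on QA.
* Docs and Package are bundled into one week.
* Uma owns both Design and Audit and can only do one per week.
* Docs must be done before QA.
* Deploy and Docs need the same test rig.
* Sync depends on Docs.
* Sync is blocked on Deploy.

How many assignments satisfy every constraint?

Splitting on Design: it can be week 1 (3), week 2 (3), week 3 (3), week 4 (3). Listing each branch's schedules as (Deploy, QA, Docs, Audit, Sync, Package) by week number:
Design=week 1: (3,2,1,2,4,1) (3,2,1,3,4,1) (3,2,1,4,4,1) — 3.
Design=week 2: (3,2,1,1,4,1) (3,2,1,3,4,1) (3,2,1,4,4,1) — 3.
Design=week 3: (3,2,1,1,4,1) (3,2,1,2,4,1) (3,2,1,4,4,1) — 3.
Design=week 4: (3,2,1,1,4,1) (3,2,1,2,4,1) (3,2,1,3,4,1) — 3.
Summing: 3 + 3 + 3 + 3 = 12.

12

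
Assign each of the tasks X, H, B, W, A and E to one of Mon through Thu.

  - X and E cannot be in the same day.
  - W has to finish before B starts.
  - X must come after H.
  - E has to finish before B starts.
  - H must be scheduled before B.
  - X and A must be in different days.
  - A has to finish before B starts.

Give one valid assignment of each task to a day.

A -> Mon, E -> Mon, X -> Tue, W -> Mon, B -> Tue, H -> Mon

Checking: H(Mon) before B(Tue); H(Mon) before X(Tue); A(Mon) before B(Tue); E(Mon) before B(Tue); W(Mon) before B(Tue); X(Tue) != E(Mon); X(Tue) != A(Mon).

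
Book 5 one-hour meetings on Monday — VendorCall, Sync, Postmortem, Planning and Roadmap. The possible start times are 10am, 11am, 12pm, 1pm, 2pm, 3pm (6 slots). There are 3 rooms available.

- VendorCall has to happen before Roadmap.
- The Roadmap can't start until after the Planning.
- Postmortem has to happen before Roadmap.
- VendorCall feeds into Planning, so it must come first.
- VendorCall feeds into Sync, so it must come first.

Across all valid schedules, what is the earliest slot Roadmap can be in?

Precedence pushes Roadmap to at least 12pm.
Roadmap at 12pm is achievable: Postmortem -> 10am; Planning -> 11am; VendorCall -> 10am; Roadmap -> 12pm; Sync -> 11am.

12pm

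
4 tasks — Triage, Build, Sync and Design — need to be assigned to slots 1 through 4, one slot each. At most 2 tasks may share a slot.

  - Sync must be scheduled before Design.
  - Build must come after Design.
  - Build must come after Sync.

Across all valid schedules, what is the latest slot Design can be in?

3

Precedence pushes Design to at least 2; downstream work caps Design at 3.
Design at 3 is achievable: Sync=1; Build=4; Design=3; Triage=1.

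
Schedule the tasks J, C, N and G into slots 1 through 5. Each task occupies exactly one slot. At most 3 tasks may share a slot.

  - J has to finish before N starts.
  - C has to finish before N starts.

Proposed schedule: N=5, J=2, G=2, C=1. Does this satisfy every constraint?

C has to finish before N starts — holds.
At most 3 tasks may share a slot — holds.
J has to finish before N starts — holds.

Valid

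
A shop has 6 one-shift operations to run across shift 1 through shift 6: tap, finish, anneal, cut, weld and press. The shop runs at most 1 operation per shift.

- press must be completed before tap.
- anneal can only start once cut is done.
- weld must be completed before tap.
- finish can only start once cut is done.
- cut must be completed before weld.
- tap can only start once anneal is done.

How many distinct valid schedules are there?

38

Splitting on tap: it can be shift 5 (8), shift 6 (30). Listing each branch's schedules as (finish, anneal, cut, weld, press) by shift number:
tap=shift 5: (6,2,1,3,4) (6,2,1,4,3) (6,3,1,2,4) (6,3,1,4,2) (6,3,2,4,1) (6,4,1,2,3) (6,4,1,3,2) (6,4,2,3,1) — 8.
tap=shift 6: (2,3,1,4,5) (2,3,1,5,4) (2,4,1,3,5) (2,4,1,5,3) (2,5,1,3,4) (2,5,1,4,3) (3,2,1,4,5) (3,2,1,5,4) (3,4,1,2,5) (3,4,1,5,2) (3,4,2,5,1) (3,5,1,2,4) (3,5,1,4,2) (3,5,2,4,1) (4,2,1,3,5) (4,2,1,5,3) (4,3,1,2,5) (4,3,1,5,2) (4,3,2,5,1) (4,5,1,2,3) (4,5,1,3,2) (4,5,2,3,1) (5,2,1,3,4) (5,2,1,4,3) (5,3,1,2,4) (5,3,1,4,2) (5,3,2,4,1) (5,4,1,2,3) (5,4,1,3,2) (5,4,2,3,1) — 30.
Summing: 8 + 30 = 38.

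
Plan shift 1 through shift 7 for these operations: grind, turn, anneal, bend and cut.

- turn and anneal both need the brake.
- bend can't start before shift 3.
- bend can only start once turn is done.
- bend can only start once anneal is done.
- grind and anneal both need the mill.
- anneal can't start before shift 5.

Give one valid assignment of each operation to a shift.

bend=shift 6, anneal=shift 5, grind=shift 1, turn=shift 1, cut=shift 1

Checking: anneal(shift 5) before bend(shift 6); turn(shift 1) before bend(shift 6); turn(shift 1) != anneal(shift 5); grind(shift 1) != anneal(shift 5); bend=shift 6 in [shift 3,shift 7]; anneal=shift 5 in [shift 5,shift 7].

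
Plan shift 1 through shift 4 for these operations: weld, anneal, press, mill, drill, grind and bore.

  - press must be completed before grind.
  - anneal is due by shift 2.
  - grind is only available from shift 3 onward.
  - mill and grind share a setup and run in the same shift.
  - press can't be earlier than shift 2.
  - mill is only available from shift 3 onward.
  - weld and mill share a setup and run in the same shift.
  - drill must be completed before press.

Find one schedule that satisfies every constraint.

drill=shift 1, weld=shift 3, anneal=shift 1, grind=shift 3, mill=shift 3, press=shift 2, bore=shift 1

Checking: drill(shift 1) before press(shift 2); press(shift 2) before grind(shift 3); weld = mill = shift 3; mill = grind = shift 3; press=shift 2 in [shift 2,shift 4]; mill=shift 3 in [shift 3,shift 4]; grind=shift 3 in [shift 3,shift 4]; anneal=shift 1 in [shift 1,shift 2].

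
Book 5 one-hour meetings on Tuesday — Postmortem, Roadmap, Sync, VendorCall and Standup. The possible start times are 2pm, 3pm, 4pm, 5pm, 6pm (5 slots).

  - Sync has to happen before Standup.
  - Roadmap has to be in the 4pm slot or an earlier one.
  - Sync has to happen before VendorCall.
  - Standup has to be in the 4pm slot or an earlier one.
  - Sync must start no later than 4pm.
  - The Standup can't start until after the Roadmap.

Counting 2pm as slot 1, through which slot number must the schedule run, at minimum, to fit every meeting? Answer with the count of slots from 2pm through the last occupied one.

2 slots

The precedence chain requires at least 2 distinct slots.
2 works (last occupied slot: 3pm): for example Standup -> 3pm, Roadmap -> 2pm, VendorCall -> 3pm, Sync -> 2pm, Postmortem -> 2pm.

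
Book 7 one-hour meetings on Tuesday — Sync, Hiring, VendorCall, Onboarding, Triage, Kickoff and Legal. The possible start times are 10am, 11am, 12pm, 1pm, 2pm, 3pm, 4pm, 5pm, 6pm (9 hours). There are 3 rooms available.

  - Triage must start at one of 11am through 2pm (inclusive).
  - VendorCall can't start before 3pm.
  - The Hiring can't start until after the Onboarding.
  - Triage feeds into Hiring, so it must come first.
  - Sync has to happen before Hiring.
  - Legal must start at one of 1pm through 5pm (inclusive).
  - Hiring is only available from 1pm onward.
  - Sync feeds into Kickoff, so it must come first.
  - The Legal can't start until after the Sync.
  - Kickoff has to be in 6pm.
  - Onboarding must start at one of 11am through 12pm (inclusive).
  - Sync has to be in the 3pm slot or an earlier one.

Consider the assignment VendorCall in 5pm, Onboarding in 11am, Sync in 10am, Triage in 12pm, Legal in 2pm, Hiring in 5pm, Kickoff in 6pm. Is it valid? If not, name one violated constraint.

Yes

Hiring is only available from 1pm onward — holds.
Kickoff has to be in 6pm — holds.
Sync has to be in the 3pm slot or an earlier one — holds.
Onboarding must start at one of 11am through 12pm (inclusive) — holds.
VendorCall can't start before 3pm — holds.
The Legal can't start until after the Sync — holds.
Triage feeds into Hiring, so it must come first — holds.
Sync has to happen before Hiring — holds.
There are 3 rooms available — holds.
The Hiring can't start until after the Onboarding — holds.
Triage must start at one of 11am through 2pm (inclusive) — holds.
Legal must start at one of 1pm through 5pm (inclusive) — holds.
Sync feeds into Kickoff, so it must come first — holds.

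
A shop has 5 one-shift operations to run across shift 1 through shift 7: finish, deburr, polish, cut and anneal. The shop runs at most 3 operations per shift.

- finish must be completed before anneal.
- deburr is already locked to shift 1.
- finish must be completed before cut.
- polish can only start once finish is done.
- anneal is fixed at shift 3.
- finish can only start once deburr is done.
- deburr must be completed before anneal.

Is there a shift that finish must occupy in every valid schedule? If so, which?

deburr is fixed at shift 1 and must come before finish, so finish is at least shift 2.
anneal is fixed at shift 3 and must come after finish, so finish is at most shift 2.
So finish must be shift 2.

shift 2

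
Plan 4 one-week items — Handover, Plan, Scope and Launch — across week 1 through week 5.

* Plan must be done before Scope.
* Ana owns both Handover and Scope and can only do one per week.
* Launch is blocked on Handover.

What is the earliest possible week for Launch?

week 2

Precedence pushes Launch to at least week 2.
Launch at week 2 is achievable: Scope -> week 2; Handover -> week 1; Launch -> week 2; Plan -> week 1.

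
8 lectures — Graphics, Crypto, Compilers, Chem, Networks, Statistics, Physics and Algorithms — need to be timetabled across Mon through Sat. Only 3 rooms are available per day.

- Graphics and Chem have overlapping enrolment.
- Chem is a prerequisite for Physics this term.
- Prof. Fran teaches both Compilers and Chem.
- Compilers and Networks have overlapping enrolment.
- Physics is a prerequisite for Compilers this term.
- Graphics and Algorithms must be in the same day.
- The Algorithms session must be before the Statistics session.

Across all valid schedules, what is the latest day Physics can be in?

Precedence pushes Physics to at least Tue; downstream work caps Physics at Fri.
Physics at Fri is achievable: Statistics=Wed; Compilers=Sat; Graphics=Tue; Algorithms=Tue; Crypto=Mon; Networks=Mon; Chem=Mon; Physics=Fri.

Fri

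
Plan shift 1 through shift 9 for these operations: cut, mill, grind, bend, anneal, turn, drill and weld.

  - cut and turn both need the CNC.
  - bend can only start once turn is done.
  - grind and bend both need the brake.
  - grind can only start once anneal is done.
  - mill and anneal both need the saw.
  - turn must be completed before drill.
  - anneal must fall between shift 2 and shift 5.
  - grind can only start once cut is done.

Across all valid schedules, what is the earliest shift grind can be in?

Precedence pushes grind to at least shift 3.
grind at shift 3 is achievable: weld -> shift 1; anneal -> shift 2; turn -> shift 1; bend -> shift 2; cut -> shift 2; grind -> shift 3; mill -> shift 1; drill -> shift 2.

shift 3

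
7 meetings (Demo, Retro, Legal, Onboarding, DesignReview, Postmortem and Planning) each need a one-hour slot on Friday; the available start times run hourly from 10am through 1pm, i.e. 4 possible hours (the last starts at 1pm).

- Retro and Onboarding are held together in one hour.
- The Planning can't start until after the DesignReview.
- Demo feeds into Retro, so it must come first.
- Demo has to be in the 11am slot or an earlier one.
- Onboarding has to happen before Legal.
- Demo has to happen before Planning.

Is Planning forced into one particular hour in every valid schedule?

No

Planning can be 11am (e.g. Onboarding -> 11am; Demo -> 10am; Retro -> 11am; Legal -> 12pm; DesignReview -> 10am; Planning -> 11am; Postmortem -> 10am) or 12pm (e.g. Legal -> 12pm; Postmortem -> 10am; Retro -> 11am; DesignReview -> 10am; Onboarding -> 11am; Planning -> 12pm; Demo -> 10am).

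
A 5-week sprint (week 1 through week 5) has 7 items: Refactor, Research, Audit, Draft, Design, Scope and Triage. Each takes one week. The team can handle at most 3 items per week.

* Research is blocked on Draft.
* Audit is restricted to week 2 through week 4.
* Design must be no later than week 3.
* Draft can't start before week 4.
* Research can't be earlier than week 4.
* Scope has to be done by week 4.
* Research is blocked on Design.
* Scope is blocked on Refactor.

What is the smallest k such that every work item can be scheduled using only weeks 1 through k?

5 weeks

The precedence chain requires at least 2 distinct weeks.
With at most 3 per week and 7 work items, at least 3 weeks are needed.
Propagating the time windows through the other constraints, Research can't land before week 5, so the schedule must run through at least week 5.
5 works (last occupied week: week 5): for example Draft -> week 4, Refactor -> week 1, Scope -> week 2, Research -> week 5, Triage -> week 1, Audit -> week 2, Design -> week 1.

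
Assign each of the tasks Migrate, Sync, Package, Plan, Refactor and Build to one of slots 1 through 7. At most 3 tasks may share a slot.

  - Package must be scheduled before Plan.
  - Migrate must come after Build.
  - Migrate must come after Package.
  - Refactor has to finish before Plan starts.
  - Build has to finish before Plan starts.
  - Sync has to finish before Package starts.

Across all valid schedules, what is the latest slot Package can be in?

Precedence pushes Package to at least 2; downstream work caps Package at 6.
Package at 6 is achievable: Package in 6; Refactor in 1; Build in 1; Sync in 1; Plan in 7; Migrate in 7.

6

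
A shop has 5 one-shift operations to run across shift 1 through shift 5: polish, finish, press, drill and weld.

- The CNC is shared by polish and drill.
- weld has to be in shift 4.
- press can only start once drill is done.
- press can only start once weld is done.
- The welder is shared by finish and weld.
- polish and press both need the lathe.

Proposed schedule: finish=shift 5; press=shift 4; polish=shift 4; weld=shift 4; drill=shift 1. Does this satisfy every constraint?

polish and press both need the lathe — violated.
The welder is shared by finish and weld — holds.
press can only start once drill is done — holds.
The CNC is shared by polish and drill — holds.
press can only start once weld is done — violated.
weld has to be in shift 4 — holds.

No. polish and press both need the lathe is not satisfied.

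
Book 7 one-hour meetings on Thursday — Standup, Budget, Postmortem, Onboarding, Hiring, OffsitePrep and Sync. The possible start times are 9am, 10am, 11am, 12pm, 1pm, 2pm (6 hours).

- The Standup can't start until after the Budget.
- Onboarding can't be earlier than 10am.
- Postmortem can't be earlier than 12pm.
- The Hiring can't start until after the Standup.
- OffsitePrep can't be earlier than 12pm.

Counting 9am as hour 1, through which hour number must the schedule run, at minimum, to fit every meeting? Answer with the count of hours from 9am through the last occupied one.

The precedence chain requires at least 3 distinct hours.
Postmortem can't be placed before 12pm — that is hour 4 counting from 9am — so the schedule must run through at least 4 hours.
4 works (last occupied hour: 12pm): for example Postmortem in 12pm, OffsitePrep in 12pm, Hiring in 11am, Sync in 9am, Standup in 10am, Onboarding in 10am, Budget in 9am.

4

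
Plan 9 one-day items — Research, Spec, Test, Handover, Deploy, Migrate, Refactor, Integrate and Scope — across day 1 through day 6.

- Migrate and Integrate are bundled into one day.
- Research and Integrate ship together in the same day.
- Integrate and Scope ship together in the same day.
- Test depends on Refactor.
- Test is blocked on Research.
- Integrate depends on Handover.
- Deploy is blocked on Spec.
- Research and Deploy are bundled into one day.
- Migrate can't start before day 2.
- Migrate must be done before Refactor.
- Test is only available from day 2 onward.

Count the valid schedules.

27

Splitting on Research: it can be day 2 (6), day 3 (12), day 4 (9). Listing each branch's schedules as (Spec, Test, Handover, Deploy, Migrate, Refactor, Integrate, Scope) by day number:
Research=day 2: (1,4,1,2,2,3,2,2) (1,5,1,2,2,3,2,2) (1,5,1,2,2,4,2,2) (1,6,1,2,2,3,2,2) (1,6,1,2,2,4,2,2) (1,6,1,2,2,5,2,2) — 6.
Research=day 3: (1,5,1,3,3,4,3,3) (1,5,2,3,3,4,3,3) (1,6,1,3,3,4,3,3) (1,6,1,3,3,5,3,3) (1,6,2,3,3,4,3,3) (1,6,2,3,3,5,3,3) (2,5,1,3,3,4,3,3) (2,5,2,3,3,4,3,3) (2,6,1,3,3,4,3,3) (2,6,1,3,3,5,3,3) (2,6,2,3,3,4,3,3) (2,6,2,3,3,5,3,3) — 12.
Research=day 4: (1,6,1,4,4,5,4,4) (1,6,2,4,4,5,4,4) (1,6,3,4,4,5,4,4) (2,6,1,4,4,5,4,4) (2,6,2,4,4,5,4,4) (2,6,3,4,4,5,4,4) (3,6,1,4,4,5,4,4) (3,6,2,4,4,5,4,4) (3,6,3,4,4,5,4,4) — 9.
Summing: 6 + 12 + 9 = 27.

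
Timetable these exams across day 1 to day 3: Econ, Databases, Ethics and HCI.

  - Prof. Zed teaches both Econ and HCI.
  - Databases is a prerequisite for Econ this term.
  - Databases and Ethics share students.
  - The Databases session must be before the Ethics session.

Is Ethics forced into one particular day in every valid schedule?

No

Ethics can be day 2 (e.g. Ethics=day 2, Econ=day 2, HCI=day 1, Databases=day 1) or day 3 (e.g. Econ=day 2, Databases=day 1, HCI=day 1, Ethics=day 3).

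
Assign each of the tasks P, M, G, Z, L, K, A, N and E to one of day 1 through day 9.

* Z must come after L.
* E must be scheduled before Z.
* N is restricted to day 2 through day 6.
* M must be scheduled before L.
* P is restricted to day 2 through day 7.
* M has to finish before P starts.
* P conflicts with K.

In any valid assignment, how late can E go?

Downstream work caps E at day 8.
E at day 8 is achievable: Z=day 9, N=day 2, M=day 1, P=day 2, L=day 2, G=day 1, A=day 1, K=day 1, E=day 8.

day 8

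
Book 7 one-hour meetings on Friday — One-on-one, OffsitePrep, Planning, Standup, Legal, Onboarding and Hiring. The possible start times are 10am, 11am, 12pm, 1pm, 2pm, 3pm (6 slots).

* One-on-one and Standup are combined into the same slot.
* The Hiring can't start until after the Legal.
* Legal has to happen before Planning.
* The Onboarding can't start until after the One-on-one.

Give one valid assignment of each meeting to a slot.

Onboarding=11am; One-on-one=10am; Legal=10am; Hiring=11am; Standup=10am; OffsitePrep=10am; Planning=11am

Checking: Legal(10am) before Hiring(11am); One-on-one(10am) before Onboarding(11am); Legal(10am) before Planning(11am); One-on-one = Standup = 10am.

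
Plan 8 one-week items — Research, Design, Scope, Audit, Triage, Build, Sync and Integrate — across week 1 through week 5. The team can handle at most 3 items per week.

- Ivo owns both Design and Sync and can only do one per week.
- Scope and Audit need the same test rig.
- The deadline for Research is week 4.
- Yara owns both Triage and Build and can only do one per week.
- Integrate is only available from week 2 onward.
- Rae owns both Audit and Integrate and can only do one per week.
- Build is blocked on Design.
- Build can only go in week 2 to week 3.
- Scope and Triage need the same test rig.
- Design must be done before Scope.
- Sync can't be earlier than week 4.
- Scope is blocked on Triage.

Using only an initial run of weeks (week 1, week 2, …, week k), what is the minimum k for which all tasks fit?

The precedence chain requires at least 2 distinct weeks.
With at most 3 per week and 8 tasks, at least 3 weeks are needed.
Sync can't be placed before week 4, so the schedule must run through at least week 4.
4 works (last occupied week: week 4): for example Research in week 1; Sync in week 4; Audit in week 3; Integrate in week 2; Scope in week 2; Build in week 2; Design in week 1; Triage in week 1.

4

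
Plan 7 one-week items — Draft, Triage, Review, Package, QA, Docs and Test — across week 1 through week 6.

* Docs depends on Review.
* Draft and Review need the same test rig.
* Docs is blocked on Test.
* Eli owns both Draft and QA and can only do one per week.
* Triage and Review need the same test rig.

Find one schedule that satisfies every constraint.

Review in week 1; Triage in week 2; Docs in week 2; Draft in week 2; Package in week 1; Test in week 1; QA in week 1

Checking: Test(week 1) before Docs(week 2); Review(week 1) before Docs(week 2); Draft(week 2) != QA(week 1); Triage(week 2) != Review(week 1); Draft(week 2) != Review(week 1).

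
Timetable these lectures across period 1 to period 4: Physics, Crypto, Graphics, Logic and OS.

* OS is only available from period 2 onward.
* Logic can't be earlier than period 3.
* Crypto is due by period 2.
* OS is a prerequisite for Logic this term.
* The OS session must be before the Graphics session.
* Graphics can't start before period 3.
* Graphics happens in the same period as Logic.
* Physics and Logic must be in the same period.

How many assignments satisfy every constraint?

6

Splitting on Physics: it can be period 3 (2), period 4 (4). Listing each branch's schedules as (Crypto, Graphics, Logic, OS) by period number:
Physics=period 3: (1,3,3,2) (2,3,3,2) — 2.
Physics=period 4: (1,4,4,2) (1,4,4,3) (2,4,4,2) (2,4,4,3) — 4.
Summing: 2 + 4 = 6.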